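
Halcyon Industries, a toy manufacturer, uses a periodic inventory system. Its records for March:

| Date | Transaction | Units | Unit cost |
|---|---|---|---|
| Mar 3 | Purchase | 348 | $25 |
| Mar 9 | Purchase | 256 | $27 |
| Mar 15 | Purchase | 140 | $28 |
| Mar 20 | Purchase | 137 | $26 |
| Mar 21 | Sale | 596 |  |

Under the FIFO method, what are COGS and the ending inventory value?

Mar 21, 596 sold [FIFO — oldest first]: 348 @ $25 + 248 @ $27 = $15,396
Ending inventory: 8 @ $27 + 140 @ $28 + 137 @ $26 = $7,698
Check: goods available $23,094 = COGS $15,396 + ending $7,698

COGS = $15,396; ending inventory = $7,698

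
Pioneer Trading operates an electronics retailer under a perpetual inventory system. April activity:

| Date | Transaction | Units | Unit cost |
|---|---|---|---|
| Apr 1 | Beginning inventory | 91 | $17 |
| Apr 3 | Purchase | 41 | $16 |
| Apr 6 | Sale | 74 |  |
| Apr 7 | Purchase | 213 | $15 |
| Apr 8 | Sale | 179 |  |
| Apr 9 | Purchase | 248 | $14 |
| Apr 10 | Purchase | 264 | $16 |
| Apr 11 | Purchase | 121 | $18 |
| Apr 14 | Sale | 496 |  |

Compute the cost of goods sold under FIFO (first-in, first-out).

COGS = $11,366

Apr 6, 74 sold [FIFO — oldest first]: 74 @ $17 = $1,258
Apr 8, 179 sold [FIFO — oldest first]: 17 @ $17 + 41 @ $16 + 121 @ $15 = $2,760
Apr 14, 496 sold [FIFO — oldest first]: 92 @ $15 + 248 @ $14 + 156 @ $16 = $7,348
Total COGS = $1,258 + $2,760 + $7,348 = $11,366
Ending inventory: 108 @ $16 + 121 @ $18 = $3,906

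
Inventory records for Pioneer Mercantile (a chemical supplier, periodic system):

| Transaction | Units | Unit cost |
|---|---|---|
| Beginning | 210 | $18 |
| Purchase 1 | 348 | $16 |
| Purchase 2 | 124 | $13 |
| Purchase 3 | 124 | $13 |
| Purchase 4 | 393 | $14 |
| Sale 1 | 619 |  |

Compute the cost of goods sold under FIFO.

COGS = $10,141

Sale 1 (619) [FIFO — oldest first]: 210 @ $18 + 348 @ $16 + 61 @ $13 = $10,141
Ending inventory: 63 @ $13 + 124 @ $13 + 393 @ $14 = $7,933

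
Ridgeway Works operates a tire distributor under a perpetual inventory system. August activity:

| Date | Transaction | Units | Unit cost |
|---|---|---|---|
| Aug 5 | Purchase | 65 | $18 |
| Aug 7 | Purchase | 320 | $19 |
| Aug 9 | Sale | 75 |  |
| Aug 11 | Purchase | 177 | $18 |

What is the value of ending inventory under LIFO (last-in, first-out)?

Aug 9, 75 sold [LIFO — newest first]: 75 @ $19 = $1,425
Ending inventory: 65 @ $18 + 245 @ $19 + 177 @ $18 = $9,011

Ending inventory = $9,011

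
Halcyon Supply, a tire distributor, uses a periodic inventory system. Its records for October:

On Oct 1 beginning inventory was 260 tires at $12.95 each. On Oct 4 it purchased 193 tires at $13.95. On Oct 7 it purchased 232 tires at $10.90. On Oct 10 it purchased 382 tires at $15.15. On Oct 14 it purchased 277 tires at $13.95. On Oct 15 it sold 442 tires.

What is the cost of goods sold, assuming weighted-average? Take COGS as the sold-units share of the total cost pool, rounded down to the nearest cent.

COGS = $5,998.43

Oct 15, sell 442: 442/1344 × $18,239.60 → $5,998.43
Ending inventory (cost pool remaining) = $12,241.17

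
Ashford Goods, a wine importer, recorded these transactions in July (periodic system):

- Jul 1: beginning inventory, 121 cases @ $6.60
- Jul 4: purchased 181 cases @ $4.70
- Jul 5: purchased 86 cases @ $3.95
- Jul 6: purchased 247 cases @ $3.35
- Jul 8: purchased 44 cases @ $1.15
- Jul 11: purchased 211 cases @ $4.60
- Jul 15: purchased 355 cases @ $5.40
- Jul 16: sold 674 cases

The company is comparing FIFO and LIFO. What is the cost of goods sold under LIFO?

COGS = $3,152.60

FIFO COGS: 121 @ $6.60 + 181 @ $4.70 + 86 @ $3.95 + 247 @ $3.35 + 39 @ $1.15 = $2,861.30
LIFO COGS: 355 @ $5.40 + 211 @ $4.60 + 44 @ $1.15 + 64 @ $3.35 = $3,152.60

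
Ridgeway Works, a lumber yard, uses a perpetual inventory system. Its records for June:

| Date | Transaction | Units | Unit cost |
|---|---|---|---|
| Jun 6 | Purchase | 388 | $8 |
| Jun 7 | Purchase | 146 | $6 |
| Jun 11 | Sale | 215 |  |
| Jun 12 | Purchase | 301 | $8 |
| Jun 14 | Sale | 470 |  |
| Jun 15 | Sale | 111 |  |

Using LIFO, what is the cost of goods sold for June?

COGS = $6,076

Jun 11, 215 sold [LIFO — newest first]: 146 @ $6 + 69 @ $8 = $1,428
Jun 14, 470 sold [LIFO — newest first]: 301 @ $8 + 169 @ $8 = $3,760
Jun 15, 111 sold [LIFO — newest first]: 111 @ $8 = $888
Total COGS = $1,428 + $3,760 + $888 = $6,076
Ending inventory: 39 @ $8 = $312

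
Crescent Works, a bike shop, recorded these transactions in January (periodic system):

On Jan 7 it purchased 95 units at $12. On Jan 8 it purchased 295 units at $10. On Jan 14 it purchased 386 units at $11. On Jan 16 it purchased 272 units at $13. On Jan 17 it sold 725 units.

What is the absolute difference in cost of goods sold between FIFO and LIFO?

$677

FIFO COGS: 95 @ $12 + 295 @ $10 + 335 @ $11 = $7,775
LIFO COGS: 272 @ $13 + 386 @ $11 + 67 @ $10 = $8,452
Difference = |$7,775 − $8,452| = $677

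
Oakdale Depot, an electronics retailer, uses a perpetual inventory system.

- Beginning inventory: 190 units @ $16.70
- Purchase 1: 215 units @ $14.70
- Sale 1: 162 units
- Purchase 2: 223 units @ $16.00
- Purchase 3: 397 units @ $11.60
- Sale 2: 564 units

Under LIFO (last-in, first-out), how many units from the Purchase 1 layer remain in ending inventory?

Sale 1 (162) [LIFO — newest first]: 162 @ $14.70 = $2,381.40
Sale 2 (564) [LIFO — newest first]: 397 @ $11.60 + 167 @ $16.00 = $7,277.20
Total COGS = $2,381.40 + $7,277.20 = $9,658.60
Ending inventory: 190 @ $16.70 + 53 @ $14.70 + 56 @ $16.00 = $4,848.10

53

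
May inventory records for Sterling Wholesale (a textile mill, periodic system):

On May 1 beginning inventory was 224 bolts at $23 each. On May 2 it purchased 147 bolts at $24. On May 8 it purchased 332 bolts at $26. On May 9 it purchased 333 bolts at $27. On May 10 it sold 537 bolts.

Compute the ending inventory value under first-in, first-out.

May 10, 537 sold [FIFO — oldest first]: 224 @ $23 + 147 @ $24 + 166 @ $26 = $12,996
Ending inventory: 166 @ $26 + 333 @ $27 = $13,307

Ending inventory = $13,307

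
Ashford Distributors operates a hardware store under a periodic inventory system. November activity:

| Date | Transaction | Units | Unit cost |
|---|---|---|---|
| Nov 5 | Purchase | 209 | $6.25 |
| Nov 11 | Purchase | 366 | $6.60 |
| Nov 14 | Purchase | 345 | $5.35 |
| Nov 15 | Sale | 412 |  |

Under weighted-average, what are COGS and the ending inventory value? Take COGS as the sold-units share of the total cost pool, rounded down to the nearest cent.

COGS = $2,493.31; ending inventory = $3,074.29

Nov 15, sell 412: 412/920 × $5,567.60 → $2,493.31
Ending inventory (cost pool remaining) = $3,074.29
Check: goods available $5,567.60 = COGS $2,493.31 + ending $3,074.29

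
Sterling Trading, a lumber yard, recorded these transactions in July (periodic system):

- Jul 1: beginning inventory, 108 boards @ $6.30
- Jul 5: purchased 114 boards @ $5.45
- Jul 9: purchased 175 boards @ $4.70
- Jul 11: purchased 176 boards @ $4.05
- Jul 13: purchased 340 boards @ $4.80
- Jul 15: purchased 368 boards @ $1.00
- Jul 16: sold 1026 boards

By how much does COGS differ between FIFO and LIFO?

FIFO COGS: 108 @ $6.30 + 114 @ $5.45 + 175 @ $4.70 + 176 @ $4.05 + 340 @ $4.80 + 113 @ $1.00 = $4,582.00
LIFO COGS: 368 @ $1.00 + 340 @ $4.80 + 176 @ $4.05 + 142 @ $4.70 = $3,380.20
Difference = |$4,582.00 − $3,380.20| = $1,201.80

$1,201.80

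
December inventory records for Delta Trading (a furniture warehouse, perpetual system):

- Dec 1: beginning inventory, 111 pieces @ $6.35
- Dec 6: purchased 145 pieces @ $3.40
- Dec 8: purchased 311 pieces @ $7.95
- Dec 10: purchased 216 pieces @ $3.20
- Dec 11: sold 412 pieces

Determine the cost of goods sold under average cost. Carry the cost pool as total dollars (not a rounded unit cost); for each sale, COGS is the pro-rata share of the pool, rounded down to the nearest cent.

After Dec 1: 111 on hand, pool $704.85 (≈ $6.3500 each)
After Dec 6: 256 on hand, pool $1,197.85 (≈ $4.6791 each)
After Dec 8: 567 on hand, pool $3,670.30 (≈ $6.4732 each)
After Dec 10: 783 on hand, pool $4,361.50 (≈ $5.5702 each)
Dec 11, sell 412: 412/783 × $4,361.50 → $2,294.93
Ending inventory (cost pool remaining) = $2,066.57

COGS = $2,294.93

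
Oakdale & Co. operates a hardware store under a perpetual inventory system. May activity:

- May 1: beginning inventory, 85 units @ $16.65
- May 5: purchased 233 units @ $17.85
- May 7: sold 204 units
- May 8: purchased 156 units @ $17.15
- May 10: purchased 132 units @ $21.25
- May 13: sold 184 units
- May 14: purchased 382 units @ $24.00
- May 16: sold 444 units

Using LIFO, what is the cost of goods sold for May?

May 7, 204 sold [LIFO — newest first]: 204 @ $17.85 = $3,641.40
May 13, 184 sold [LIFO — newest first]: 132 @ $21.25 + 52 @ $17.15 = $3,696.80
May 16, 444 sold [LIFO — newest first]: 382 @ $24.00 + 62 @ $17.15 = $10,231.30
Total COGS = $3,641.40 + $3,696.80 + $10,231.30 = $17,569.50
Ending inventory: 85 @ $16.65 + 29 @ $17.85 + 42 @ $17.15 = $2,653.20
Check: goods available $20,222.70 = COGS $17,569.50 + ending $2,653.20

COGS = $17,569.50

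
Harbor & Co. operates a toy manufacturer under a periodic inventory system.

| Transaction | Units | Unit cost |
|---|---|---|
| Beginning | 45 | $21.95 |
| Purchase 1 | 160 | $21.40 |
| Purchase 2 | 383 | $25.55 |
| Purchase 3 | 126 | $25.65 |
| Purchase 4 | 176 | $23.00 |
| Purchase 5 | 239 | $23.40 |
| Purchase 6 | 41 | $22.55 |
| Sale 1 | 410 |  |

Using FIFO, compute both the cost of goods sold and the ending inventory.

COGS = $9,649.50; ending inventory = $18,344.95

Sale 1 (410) [FIFO — oldest first]: 45 @ $21.95 + 160 @ $21.40 + 205 @ $25.55 = $9,649.50
Ending inventory: 178 @ $25.55 + 126 @ $25.65 + 176 @ $23.00 + 239 @ $23.40 + 41 @ $22.55 = $18,344.95
Check: goods available $27,994.45 = COGS $9,649.50 + ending $18,344.95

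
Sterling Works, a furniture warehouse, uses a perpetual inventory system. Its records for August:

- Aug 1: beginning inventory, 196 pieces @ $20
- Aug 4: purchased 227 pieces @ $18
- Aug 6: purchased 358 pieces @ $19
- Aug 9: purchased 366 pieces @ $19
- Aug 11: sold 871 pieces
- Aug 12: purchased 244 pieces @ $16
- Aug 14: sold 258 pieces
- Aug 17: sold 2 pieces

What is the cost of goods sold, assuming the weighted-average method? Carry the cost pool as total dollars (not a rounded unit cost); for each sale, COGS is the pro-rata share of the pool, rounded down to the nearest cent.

COGS = $21,095.71

After Aug 1: 196 on hand, pool $3,920.00 (≈ $20.0000 each)
After Aug 4: 423 on hand, pool $8,006.00 (≈ $18.9267 each)
After Aug 6: 781 on hand, pool $14,808.00 (≈ $18.9603 each)
After Aug 9: 1147 on hand, pool $21,762.00 (≈ $18.9730 each)
Aug 11, sell 871: 871/1147 × $21,762.00 → $16,525.45
After Aug 12: 520 on hand, pool $9,140.55 (≈ $17.5780 each)
Aug 14, sell 258: 258/520 × $9,140.55 → $4,535.11
Aug 17, sell 2: 2/262 × $4,605.44 → $35.15
Total COGS = $16,525.45 + $4,535.11 + $35.15 = $21,095.71
Ending inventory (cost pool remaining) = $4,570.29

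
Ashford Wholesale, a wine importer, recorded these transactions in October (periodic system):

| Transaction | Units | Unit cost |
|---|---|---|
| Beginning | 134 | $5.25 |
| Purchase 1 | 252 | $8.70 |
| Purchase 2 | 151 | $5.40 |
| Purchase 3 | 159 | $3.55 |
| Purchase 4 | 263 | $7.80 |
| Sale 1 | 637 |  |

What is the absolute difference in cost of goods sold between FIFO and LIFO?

$78.25

FIFO COGS: 134 @ $5.25 + 252 @ $8.70 + 151 @ $5.40 + 100 @ $3.55 = $4,066.30
LIFO COGS: 263 @ $7.80 + 159 @ $3.55 + 151 @ $5.40 + 64 @ $8.70 = $3,988.05
Difference = |$4,066.30 − $3,988.05| = $78.25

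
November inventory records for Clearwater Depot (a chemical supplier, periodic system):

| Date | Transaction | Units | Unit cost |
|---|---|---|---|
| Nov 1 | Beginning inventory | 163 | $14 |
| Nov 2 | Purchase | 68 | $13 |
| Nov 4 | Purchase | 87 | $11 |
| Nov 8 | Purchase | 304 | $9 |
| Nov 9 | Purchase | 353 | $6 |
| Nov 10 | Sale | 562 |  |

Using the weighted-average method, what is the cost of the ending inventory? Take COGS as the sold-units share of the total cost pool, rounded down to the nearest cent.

Nov 10, sell 562: 562/975 × $8,977.00 → $5,174.43
Ending inventory (cost pool remaining) = $3,802.57

Ending inventory = $3,802.57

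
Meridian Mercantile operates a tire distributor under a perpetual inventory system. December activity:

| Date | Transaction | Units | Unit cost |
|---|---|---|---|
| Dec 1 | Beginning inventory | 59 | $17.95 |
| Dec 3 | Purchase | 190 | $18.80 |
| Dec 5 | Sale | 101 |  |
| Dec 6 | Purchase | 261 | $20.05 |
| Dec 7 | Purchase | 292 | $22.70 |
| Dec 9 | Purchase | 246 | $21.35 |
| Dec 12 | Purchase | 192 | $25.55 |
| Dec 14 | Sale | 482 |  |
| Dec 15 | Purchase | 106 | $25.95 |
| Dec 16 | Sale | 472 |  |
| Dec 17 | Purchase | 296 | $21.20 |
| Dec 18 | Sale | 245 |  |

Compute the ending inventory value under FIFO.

Ending inventory = $7,468.90

Dec 5, 101 sold [FIFO — oldest first]: 59 @ $17.95 + 42 @ $18.80 = $1,848.65
Dec 14, 482 sold [FIFO — oldest first]: 148 @ $18.80 + 261 @ $20.05 + 73 @ $22.70 = $9,672.55
Dec 16, 472 sold [FIFO — oldest first]: 219 @ $22.70 + 246 @ $21.35 + 7 @ $25.55 = $10,402.25
Dec 18, 245 sold [FIFO — oldest first]: 185 @ $25.55 + 60 @ $25.95 = $6,283.75
Total COGS = $1,848.65 + $9,672.55 + $10,402.25 + $6,283.75 = $28,207.20
Ending inventory: 46 @ $25.95 + 296 @ $21.20 = $7,468.90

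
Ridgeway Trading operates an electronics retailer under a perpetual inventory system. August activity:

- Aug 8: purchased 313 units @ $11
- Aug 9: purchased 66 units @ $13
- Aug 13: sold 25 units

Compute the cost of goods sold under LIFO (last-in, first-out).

COGS = $325

Aug 13, 25 sold [LIFO — newest first]: 25 @ $13 = $325
Ending inventory: 313 @ $11 + 41 @ $13 = $3,976
Check: goods available $4,301 = COGS $325 + ending $3,976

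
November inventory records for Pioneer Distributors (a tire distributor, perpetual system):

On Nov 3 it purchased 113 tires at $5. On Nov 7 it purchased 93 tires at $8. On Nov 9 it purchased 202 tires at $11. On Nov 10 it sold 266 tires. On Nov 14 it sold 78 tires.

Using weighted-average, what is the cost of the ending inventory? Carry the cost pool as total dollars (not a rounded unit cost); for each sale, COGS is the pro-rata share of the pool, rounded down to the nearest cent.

After Nov 3: 113 on hand, pool $565.00 (≈ $5.0000 each)
After Nov 7: 206 on hand, pool $1,309.00 (≈ $6.3544 each)
After Nov 9: 408 on hand, pool $3,531.00 (≈ $8.6544 each)
Nov 10, sell 266: 266/408 × $3,531.00 → $2,302.07
Nov 14, sell 78: 78/142 × $1,228.93 → $675.04
Total COGS = $2,302.07 + $675.04 = $2,977.11
Ending inventory (cost pool remaining) = $553.89
Check: goods available $3,531.00 = COGS $2,977.11 + ending $553.89

Ending inventory = $553.89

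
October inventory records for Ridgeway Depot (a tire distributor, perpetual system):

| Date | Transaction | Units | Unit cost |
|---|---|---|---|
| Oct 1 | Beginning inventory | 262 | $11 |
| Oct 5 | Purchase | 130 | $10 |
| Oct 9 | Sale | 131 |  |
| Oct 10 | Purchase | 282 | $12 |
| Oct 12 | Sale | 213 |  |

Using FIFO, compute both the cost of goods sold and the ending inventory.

Oct 9, 131 sold [FIFO — oldest first]: 131 @ $11 = $1,441
Oct 12, 213 sold [FIFO — oldest first]: 131 @ $11 + 82 @ $10 = $2,261
Total COGS = $1,441 + $2,261 = $3,702
Ending inventory: 48 @ $10 + 282 @ $12 = $3,864

COGS = $3,702; ending inventory = $3,864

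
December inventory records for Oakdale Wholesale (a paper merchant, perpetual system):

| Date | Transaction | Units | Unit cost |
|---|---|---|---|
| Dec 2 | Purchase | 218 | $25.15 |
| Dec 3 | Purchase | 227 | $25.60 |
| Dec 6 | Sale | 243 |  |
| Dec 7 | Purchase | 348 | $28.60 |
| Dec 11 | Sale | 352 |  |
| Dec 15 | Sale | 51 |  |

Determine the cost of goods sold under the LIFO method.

COGS = $17,549.65

Dec 6, 243 sold [LIFO — newest first]: 227 @ $25.60 + 16 @ $25.15 = $6,213.60
Dec 11, 352 sold [LIFO — newest first]: 348 @ $28.60 + 4 @ $25.15 = $10,053.40
Dec 15, 51 sold [LIFO — newest first]: 51 @ $25.15 = $1,282.65
Total COGS = $6,213.60 + $10,053.40 + $1,282.65 = $17,549.65
Ending inventory: 147 @ $25.15 = $3,697.05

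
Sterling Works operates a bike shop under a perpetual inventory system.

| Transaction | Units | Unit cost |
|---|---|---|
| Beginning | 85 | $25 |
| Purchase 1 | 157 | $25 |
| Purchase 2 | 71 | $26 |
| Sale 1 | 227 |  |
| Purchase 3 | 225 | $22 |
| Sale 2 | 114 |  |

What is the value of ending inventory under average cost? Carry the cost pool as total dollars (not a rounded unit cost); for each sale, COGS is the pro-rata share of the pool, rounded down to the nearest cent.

After Beginning: 85 on hand, pool $2,125.00 (≈ $25.0000 each)
After Purchase 1: 242 on hand, pool $6,050.00 (≈ $25.0000 each)
After Purchase 2: 313 on hand, pool $7,896.00 (≈ $25.2268 each)
Sale 1, sell 227: 227/313 × $7,896.00 → $5,726.49
After Purchase 3: 311 on hand, pool $7,119.51 (≈ $22.8923 each)
Sale 2, sell 114: 114/311 × $7,119.51 → $2,609.72
Total COGS = $5,726.49 + $2,609.72 = $8,336.21
Ending inventory (cost pool remaining) = $4,509.79
Check: goods available $12,846.00 = COGS $8,336.21 + ending $4,509.79

Ending inventory = $4,509.79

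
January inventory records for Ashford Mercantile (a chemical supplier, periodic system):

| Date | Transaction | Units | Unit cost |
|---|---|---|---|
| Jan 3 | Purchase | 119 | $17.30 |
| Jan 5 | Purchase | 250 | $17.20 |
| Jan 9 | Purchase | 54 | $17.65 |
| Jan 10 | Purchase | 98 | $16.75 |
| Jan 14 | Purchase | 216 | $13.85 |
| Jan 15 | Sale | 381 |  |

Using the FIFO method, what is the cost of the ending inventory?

Ending inventory = $5,374.40

Jan 15, 381 sold [FIFO — oldest first]: 119 @ $17.30 + 250 @ $17.20 + 12 @ $17.65 = $6,570.50
Ending inventory: 42 @ $17.65 + 98 @ $16.75 + 216 @ $13.85 = $5,374.40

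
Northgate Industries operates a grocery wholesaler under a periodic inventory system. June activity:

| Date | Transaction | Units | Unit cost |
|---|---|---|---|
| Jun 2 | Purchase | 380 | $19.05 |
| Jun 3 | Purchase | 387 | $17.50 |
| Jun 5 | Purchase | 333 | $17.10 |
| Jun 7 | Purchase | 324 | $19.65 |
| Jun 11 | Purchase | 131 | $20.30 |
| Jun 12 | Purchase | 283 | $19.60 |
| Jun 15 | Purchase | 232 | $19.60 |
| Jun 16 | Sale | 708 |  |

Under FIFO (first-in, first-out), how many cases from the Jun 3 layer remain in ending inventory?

Jun 16, 708 sold [FIFO — oldest first]: 380 @ $19.05 + 328 @ $17.50 = $12,979.00
Ending inventory: 59 @ $17.50 + 333 @ $17.10 + 324 @ $19.65 + 131 @ $20.30 + 283 @ $19.60 + 232 @ $19.60 = $25,846.70
Check: goods available $38,825.70 = COGS $12,979.00 + ending $25,846.70

59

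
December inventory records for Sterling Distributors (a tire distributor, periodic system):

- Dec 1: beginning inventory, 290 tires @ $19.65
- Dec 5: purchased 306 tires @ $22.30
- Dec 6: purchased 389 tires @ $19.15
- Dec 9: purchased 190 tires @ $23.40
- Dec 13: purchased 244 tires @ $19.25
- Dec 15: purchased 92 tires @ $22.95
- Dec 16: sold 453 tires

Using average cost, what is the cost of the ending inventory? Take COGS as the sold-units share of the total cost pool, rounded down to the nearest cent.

Ending inventory = $21,864.44

Dec 16, sell 453: 453/1511 × $31,226.05 → $9,361.61
Ending inventory (cost pool remaining) = $21,864.44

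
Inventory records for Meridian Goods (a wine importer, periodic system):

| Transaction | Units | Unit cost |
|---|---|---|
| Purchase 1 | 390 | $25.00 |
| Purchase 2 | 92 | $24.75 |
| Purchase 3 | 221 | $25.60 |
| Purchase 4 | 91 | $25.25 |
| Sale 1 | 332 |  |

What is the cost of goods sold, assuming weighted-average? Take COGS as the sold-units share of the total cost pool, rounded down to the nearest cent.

COGS = $8,355.34

Sale 1, sell 332: 332/794 × $19,982.35 → $8,355.34
Ending inventory (cost pool remaining) = $11,627.01
Check: goods available $19,982.35 = COGS $8,355.34 + ending $11,627.01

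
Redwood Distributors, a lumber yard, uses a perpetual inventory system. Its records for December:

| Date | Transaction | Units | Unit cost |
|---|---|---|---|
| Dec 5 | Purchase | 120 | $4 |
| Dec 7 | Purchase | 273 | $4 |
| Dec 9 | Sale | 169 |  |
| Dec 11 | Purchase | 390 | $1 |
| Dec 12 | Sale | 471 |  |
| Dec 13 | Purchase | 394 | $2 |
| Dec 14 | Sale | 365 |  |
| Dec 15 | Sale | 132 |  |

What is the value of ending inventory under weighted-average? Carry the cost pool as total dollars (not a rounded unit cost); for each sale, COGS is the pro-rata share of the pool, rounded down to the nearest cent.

After Dec 5: 120 on hand, pool $480.00 (≈ $4.0000 each)
After Dec 7: 393 on hand, pool $1,572.00 (≈ $4.0000 each)
Dec 9, sell 169: 169/393 × $1,572.00 → $676.00
After Dec 11: 614 on hand, pool $1,286.00 (≈ $2.0945 each)
Dec 12, sell 471: 471/614 × $1,286.00 → $986.49
After Dec 13: 537 on hand, pool $1,087.51 (≈ $2.0252 each)
Dec 14, sell 365: 365/537 × $1,087.51 → $739.18
Dec 15, sell 132: 132/172 × $348.33 → $267.32
Total COGS = $676.00 + $986.49 + $739.18 + $267.32 = $2,668.99
Ending inventory (cost pool remaining) = $81.01

Ending inventory = $81.01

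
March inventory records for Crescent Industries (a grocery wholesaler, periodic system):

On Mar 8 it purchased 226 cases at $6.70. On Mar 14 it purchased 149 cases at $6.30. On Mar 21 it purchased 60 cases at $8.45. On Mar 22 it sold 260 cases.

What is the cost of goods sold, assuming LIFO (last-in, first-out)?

Mar 22, 260 sold [LIFO — newest first]: 60 @ $8.45 + 149 @ $6.30 + 51 @ $6.70 = $1,787.40
Ending inventory: 175 @ $6.70 = $1,172.50
Check: goods available $2,959.90 = COGS $1,787.40 + ending $1,172.50

COGS = $1,787.40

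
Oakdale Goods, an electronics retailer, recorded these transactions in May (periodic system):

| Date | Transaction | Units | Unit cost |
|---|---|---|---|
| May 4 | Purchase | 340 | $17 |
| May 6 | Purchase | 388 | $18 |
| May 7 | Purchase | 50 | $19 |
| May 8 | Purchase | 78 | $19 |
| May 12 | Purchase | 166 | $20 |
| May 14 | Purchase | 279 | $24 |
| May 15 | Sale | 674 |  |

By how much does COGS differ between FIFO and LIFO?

$2,474

FIFO COGS: 340 @ $17 + 334 @ $18 = $11,792
LIFO COGS: 279 @ $24 + 166 @ $20 + 78 @ $19 + 50 @ $19 + 101 @ $18 = $14,266
Difference = |$11,792 − $14,266| = $2,474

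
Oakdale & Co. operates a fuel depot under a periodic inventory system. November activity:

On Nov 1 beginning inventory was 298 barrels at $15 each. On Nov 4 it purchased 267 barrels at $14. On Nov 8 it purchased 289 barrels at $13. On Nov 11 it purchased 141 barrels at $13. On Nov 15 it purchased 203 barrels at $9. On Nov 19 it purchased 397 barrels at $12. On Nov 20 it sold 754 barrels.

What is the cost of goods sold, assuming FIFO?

COGS = $10,665

Nov 20, 754 sold [FIFO — oldest first]: 298 @ $15 + 267 @ $14 + 189 @ $13 = $10,665
Ending inventory: 100 @ $13 + 141 @ $13 + 203 @ $9 + 397 @ $12 = $9,724
Check: goods available $20,389 = COGS $10,665 + ending $9,724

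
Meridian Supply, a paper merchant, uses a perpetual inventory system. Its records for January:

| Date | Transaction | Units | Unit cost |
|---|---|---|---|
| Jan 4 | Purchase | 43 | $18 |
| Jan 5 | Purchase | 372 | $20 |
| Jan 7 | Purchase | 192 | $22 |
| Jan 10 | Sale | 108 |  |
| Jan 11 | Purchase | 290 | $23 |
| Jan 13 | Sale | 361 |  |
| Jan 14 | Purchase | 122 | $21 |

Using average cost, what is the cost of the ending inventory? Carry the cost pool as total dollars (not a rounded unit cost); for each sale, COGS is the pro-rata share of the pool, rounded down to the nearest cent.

After Jan 4: 43 on hand, pool $774.00 (≈ $18.0000 each)
After Jan 5: 415 on hand, pool $8,214.00 (≈ $19.7928 each)
After Jan 7: 607 on hand, pool $12,438.00 (≈ $20.4909 each)
Jan 10, sell 108: 108/607 × $12,438.00 → $2,213.02
After Jan 11: 789 on hand, pool $16,894.98 (≈ $21.4132 each)
Jan 13, sell 361: 361/789 × $16,894.98 → $7,730.14
After Jan 14: 550 on hand, pool $11,726.84 (≈ $21.3215 each)
Total COGS = $2,213.02 + $7,730.14 = $9,943.16
Ending inventory (cost pool remaining) = $11,726.84

Ending inventory = $11,726.84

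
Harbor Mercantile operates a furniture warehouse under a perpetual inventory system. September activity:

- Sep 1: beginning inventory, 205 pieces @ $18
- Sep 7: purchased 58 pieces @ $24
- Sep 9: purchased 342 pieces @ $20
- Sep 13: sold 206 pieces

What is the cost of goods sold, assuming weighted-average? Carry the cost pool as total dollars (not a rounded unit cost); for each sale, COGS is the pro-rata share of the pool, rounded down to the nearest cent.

COGS = $4,059.39

After Sep 1: 205 on hand, pool $3,690.00 (≈ $18.0000 each)
After Sep 7: 263 on hand, pool $5,082.00 (≈ $19.3232 each)
After Sep 9: 605 on hand, pool $11,922.00 (≈ $19.7058 each)
Sep 13, sell 206: 206/605 × $11,922.00 → $4,059.39
Ending inventory (cost pool remaining) = $7,862.61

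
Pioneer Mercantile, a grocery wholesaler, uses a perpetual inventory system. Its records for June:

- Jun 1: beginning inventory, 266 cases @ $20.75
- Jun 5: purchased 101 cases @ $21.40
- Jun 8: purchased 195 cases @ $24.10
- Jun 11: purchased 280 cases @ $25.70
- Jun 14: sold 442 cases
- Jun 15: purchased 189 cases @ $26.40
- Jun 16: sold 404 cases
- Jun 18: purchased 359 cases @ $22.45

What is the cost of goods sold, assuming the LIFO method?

Jun 14, 442 sold [LIFO — newest first]: 280 @ $25.70 + 162 @ $24.10 = $11,100.20
Jun 16, 404 sold [LIFO — newest first]: 189 @ $26.40 + 33 @ $24.10 + 101 @ $21.40 + 81 @ $20.75 = $9,627.05
Total COGS = $11,100.20 + $9,627.05 = $20,727.25
Ending inventory: 185 @ $20.75 + 359 @ $22.45 = $11,898.30

COGS = $20,727.25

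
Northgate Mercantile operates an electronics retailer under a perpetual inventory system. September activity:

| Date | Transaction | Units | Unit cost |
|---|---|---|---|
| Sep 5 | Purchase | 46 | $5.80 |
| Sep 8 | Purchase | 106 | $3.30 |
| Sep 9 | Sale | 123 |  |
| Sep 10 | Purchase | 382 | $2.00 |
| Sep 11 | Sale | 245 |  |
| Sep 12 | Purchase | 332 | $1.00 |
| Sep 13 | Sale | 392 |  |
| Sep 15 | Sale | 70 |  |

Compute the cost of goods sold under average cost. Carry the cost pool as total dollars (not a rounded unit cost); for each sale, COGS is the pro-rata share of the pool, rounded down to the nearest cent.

COGS = $1,662.85

After Sep 5: 46 on hand, pool $266.80 (≈ $5.8000 each)
After Sep 8: 152 on hand, pool $616.60 (≈ $4.0566 each)
Sep 9, sell 123: 123/152 × $616.60 → $498.95
After Sep 10: 411 on hand, pool $881.65 (≈ $2.1451 each)
Sep 11, sell 245: 245/411 × $881.65 → $525.55
After Sep 12: 498 on hand, pool $688.10 (≈ $1.3817 each)
Sep 13, sell 392: 392/498 × $688.10 → $541.63
Sep 15, sell 70: 70/106 × $146.47 → $96.72
Total COGS = $498.95 + $525.55 + $541.63 + $96.72 = $1,662.85
Ending inventory (cost pool remaining) = $49.75
Check: goods available $1,712.60 = COGS $1,662.85 + ending $49.75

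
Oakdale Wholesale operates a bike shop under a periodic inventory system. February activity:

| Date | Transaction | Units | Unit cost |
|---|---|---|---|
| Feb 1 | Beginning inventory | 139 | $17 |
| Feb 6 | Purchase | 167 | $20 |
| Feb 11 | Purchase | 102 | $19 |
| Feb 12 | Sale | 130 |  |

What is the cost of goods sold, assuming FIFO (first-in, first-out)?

Feb 12, 130 sold [FIFO — oldest first]: 130 @ $17 = $2,210
Ending inventory: 9 @ $17 + 167 @ $20 + 102 @ $19 = $5,431

COGS = $2,210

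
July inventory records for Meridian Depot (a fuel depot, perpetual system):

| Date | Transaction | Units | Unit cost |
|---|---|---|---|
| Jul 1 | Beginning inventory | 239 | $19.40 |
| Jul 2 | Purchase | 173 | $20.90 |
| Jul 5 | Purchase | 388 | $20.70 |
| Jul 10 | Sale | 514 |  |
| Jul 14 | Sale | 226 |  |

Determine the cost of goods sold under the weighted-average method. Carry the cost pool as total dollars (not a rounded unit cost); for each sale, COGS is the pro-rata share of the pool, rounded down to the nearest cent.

After Jul 1: 239 on hand, pool $4,636.60 (≈ $19.4000 each)
After Jul 2: 412 on hand, pool $8,252.30 (≈ $20.0299 each)
After Jul 5: 800 on hand, pool $16,283.90 (≈ $20.3549 each)
Jul 10, sell 514: 514/800 × $16,283.90 → $10,462.40
Jul 14, sell 226: 226/286 × $5,821.50 → $4,600.20
Total COGS = $10,462.40 + $4,600.20 = $15,062.60
Ending inventory (cost pool remaining) = $1,221.30

COGS = $15,062.60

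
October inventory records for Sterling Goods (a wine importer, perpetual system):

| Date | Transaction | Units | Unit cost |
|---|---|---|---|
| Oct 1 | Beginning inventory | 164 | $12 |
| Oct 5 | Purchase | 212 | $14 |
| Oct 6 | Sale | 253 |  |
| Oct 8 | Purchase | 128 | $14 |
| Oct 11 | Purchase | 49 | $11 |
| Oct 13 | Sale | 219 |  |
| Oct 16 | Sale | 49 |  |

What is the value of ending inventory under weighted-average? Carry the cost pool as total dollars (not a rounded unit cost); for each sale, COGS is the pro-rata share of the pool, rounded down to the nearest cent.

Ending inventory = $420.88

After Oct 1: 164 on hand, pool $1,968.00 (≈ $12.0000 each)
After Oct 5: 376 on hand, pool $4,936.00 (≈ $13.1277 each)
Oct 6, sell 253: 253/376 × $4,936.00 → $3,321.29
After Oct 8: 251 on hand, pool $3,406.71 (≈ $13.5725 each)
After Oct 11: 300 on hand, pool $3,945.71 (≈ $13.1524 each)
Oct 13, sell 219: 219/300 × $3,945.71 → $2,880.36
Oct 16, sell 49: 49/81 × $1,065.35 → $644.47
Total COGS = $3,321.29 + $2,880.36 + $644.47 = $6,846.12
Ending inventory (cost pool remaining) = $420.88
Check: goods available $7,267.00 = COGS $6,846.12 + ending $420.88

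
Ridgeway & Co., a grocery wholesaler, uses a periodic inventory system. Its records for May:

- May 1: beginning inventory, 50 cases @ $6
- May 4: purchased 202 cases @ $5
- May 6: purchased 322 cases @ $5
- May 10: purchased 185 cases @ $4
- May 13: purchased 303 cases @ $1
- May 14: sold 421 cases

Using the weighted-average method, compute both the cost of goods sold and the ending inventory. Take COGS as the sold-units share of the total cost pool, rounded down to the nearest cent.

May 14, sell 421: 421/1062 × $3,963.00 → $1,571.01
Ending inventory (cost pool remaining) = $2,391.99

COGS = $1,571.01; ending inventory = $2,391.99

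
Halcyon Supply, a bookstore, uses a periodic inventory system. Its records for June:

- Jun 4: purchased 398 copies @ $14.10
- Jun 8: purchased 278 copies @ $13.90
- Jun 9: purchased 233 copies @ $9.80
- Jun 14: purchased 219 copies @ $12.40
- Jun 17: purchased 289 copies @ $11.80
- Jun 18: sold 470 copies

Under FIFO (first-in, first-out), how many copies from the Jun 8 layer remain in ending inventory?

Jun 18, 470 sold [FIFO — oldest first]: 398 @ $14.10 + 72 @ $13.90 = $6,612.60
Ending inventory: 206 @ $13.90 + 233 @ $9.80 + 219 @ $12.40 + 289 @ $11.80 = $11,272.60

206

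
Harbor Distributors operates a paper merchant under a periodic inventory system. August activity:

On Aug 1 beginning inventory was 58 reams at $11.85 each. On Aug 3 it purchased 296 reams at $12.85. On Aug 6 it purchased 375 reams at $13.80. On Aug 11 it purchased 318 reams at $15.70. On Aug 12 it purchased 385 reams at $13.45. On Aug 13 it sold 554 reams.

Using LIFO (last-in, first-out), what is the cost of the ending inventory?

Ending inventory = $12,005.20

Aug 13, 554 sold [LIFO — newest first]: 385 @ $13.45 + 169 @ $15.70 = $7,831.55
Ending inventory: 58 @ $11.85 + 296 @ $12.85 + 375 @ $13.80 + 149 @ $15.70 = $12,005.20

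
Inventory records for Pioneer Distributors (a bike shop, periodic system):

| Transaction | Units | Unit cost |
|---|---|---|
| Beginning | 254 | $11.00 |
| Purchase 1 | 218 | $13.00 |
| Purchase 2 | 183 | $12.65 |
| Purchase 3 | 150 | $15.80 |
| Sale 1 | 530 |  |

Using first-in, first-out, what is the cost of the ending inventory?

Sale 1 (530) [FIFO — oldest first]: 254 @ $11.00 + 218 @ $13.00 + 58 @ $12.65 = $6,361.70
Ending inventory: 125 @ $12.65 + 150 @ $15.80 = $3,951.25

Ending inventory = $3,951.25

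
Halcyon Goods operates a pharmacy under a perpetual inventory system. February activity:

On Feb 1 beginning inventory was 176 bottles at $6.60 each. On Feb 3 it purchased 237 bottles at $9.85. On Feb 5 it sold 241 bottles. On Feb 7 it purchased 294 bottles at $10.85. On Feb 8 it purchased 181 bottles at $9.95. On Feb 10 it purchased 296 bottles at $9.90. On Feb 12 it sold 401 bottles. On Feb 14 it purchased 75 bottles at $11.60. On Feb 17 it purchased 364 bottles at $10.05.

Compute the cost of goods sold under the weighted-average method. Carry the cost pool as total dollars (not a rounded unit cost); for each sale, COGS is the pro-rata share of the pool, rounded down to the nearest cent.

COGS = $6,027.62

After Feb 1: 176 on hand, pool $1,161.60 (≈ $6.6000 each)
After Feb 3: 413 on hand, pool $3,496.05 (≈ $8.4650 each)
Feb 5, sell 241: 241/413 × $3,496.05 → $2,040.06
After Feb 7: 466 on hand, pool $4,645.89 (≈ $9.9697 each)
After Feb 8: 647 on hand, pool $6,446.84 (≈ $9.9642 each)
After Feb 10: 943 on hand, pool $9,377.24 (≈ $9.9441 each)
Feb 12, sell 401: 401/943 × $9,377.24 → $3,987.56
After Feb 14: 617 on hand, pool $6,259.68 (≈ $10.1453 each)
After Feb 17: 981 on hand, pool $9,917.88 (≈ $10.1100 each)
Total COGS = $2,040.06 + $3,987.56 = $6,027.62
Ending inventory (cost pool remaining) = $9,917.88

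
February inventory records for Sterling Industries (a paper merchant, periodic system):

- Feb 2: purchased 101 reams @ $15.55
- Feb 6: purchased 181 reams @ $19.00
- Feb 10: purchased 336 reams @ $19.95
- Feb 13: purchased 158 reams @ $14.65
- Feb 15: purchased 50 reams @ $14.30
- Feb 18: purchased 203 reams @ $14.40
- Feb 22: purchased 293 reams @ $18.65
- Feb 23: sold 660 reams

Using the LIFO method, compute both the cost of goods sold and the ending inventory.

Feb 23, 660 sold [LIFO — newest first]: 293 @ $18.65 + 203 @ $14.40 + 50 @ $14.30 + 114 @ $14.65 = $10,772.75
Ending inventory: 101 @ $15.55 + 181 @ $19.00 + 336 @ $19.95 + 44 @ $14.65 = $12,357.35

COGS = $10,772.75; ending inventory = $12,357.35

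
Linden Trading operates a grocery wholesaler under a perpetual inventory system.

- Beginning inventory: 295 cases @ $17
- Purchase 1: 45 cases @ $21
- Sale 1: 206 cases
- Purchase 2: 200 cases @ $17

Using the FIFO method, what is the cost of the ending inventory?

Sale 1 (206) [FIFO — oldest first]: 206 @ $17 = $3,502
Ending inventory: 89 @ $17 + 45 @ $21 + 200 @ $17 = $5,858

Ending inventory = $5,858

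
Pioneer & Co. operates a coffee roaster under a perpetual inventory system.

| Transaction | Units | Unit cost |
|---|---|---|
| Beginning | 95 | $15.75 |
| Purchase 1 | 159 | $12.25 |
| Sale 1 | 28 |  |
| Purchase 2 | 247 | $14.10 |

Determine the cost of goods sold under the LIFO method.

COGS = $343.00

Sale 1 (28) [LIFO — newest first]: 28 @ $12.25 = $343.00
Ending inventory: 95 @ $15.75 + 131 @ $12.25 + 247 @ $14.10 = $6,583.70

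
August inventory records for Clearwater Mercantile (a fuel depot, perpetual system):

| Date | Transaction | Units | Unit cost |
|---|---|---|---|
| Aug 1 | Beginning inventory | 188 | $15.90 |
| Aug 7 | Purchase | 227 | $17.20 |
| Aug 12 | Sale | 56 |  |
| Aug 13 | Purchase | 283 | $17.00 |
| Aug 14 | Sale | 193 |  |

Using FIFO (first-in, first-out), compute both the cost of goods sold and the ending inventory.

Aug 12, 56 sold [FIFO — oldest first]: 56 @ $15.90 = $890.40
Aug 14, 193 sold [FIFO — oldest first]: 132 @ $15.90 + 61 @ $17.20 = $3,148.00
Total COGS = $890.40 + $3,148.00 = $4,038.40
Ending inventory: 166 @ $17.20 + 283 @ $17.00 = $7,666.20
Check: goods available $11,704.60 = COGS $4,038.40 + ending $7,666.20

COGS = $4,038.40; ending inventory = $7,666.20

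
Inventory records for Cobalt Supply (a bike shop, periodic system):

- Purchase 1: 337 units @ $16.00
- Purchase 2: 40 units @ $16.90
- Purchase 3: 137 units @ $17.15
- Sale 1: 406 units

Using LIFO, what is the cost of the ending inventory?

Sale 1 (406) [LIFO — newest first]: 137 @ $17.15 + 40 @ $16.90 + 229 @ $16.00 = $6,689.55
Ending inventory: 108 @ $16.00 = $1,728.00
Check: goods available $8,417.55 = COGS $6,689.55 + ending $1,728.00

Ending inventory = $1,728.00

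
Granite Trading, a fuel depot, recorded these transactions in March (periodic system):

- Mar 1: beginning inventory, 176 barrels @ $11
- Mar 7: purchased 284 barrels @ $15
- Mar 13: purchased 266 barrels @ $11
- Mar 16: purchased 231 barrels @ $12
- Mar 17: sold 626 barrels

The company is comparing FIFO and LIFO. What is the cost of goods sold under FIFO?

COGS = $8,022

FIFO COGS: 176 @ $11 + 284 @ $15 + 166 @ $11 = $8,022
LIFO COGS: 231 @ $12 + 266 @ $11 + 129 @ $15 = $7,633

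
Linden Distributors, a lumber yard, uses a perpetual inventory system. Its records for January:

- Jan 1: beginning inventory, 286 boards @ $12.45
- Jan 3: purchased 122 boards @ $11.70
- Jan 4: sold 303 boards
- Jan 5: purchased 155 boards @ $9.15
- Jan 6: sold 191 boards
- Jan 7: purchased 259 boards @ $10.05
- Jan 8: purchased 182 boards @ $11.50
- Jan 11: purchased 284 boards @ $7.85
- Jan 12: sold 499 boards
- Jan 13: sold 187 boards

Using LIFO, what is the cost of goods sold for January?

COGS = $12,080.70

Jan 4, 303 sold [LIFO — newest first]: 122 @ $11.70 + 181 @ $12.45 = $3,680.85
Jan 6, 191 sold [LIFO — newest first]: 155 @ $9.15 + 36 @ $12.45 = $1,866.45
Jan 12, 499 sold [LIFO — newest first]: 284 @ $7.85 + 182 @ $11.50 + 33 @ $10.05 = $4,654.05
Jan 13, 187 sold [LIFO — newest first]: 187 @ $10.05 = $1,879.35
Total COGS = $3,680.85 + $1,866.45 + $4,654.05 + $1,879.35 = $12,080.70
Ending inventory: 69 @ $12.45 + 39 @ $10.05 = $1,251.00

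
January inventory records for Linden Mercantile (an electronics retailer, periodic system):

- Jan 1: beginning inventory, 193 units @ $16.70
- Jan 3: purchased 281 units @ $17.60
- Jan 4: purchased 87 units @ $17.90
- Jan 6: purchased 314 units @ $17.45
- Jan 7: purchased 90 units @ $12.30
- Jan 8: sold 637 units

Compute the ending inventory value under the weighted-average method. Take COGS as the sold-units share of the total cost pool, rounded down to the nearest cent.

Ending inventory = $5,544.50

Jan 8, sell 637: 637/965 × $16,312.30 → $10,767.80
Ending inventory (cost pool remaining) = $5,544.50
Check: goods available $16,312.30 = COGS $10,767.80 + ending $5,544.50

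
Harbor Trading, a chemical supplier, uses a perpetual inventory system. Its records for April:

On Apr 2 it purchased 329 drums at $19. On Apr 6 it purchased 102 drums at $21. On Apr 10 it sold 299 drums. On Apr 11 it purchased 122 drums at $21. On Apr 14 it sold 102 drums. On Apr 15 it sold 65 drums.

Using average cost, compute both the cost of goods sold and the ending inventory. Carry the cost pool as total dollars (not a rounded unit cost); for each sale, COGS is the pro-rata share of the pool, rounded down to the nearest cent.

After Apr 2: 329 on hand, pool $6,251.00 (≈ $19.0000 each)
After Apr 6: 431 on hand, pool $8,393.00 (≈ $19.4733 each)
Apr 10, sell 299: 299/431 × $8,393.00 → $5,822.52
After Apr 11: 254 on hand, pool $5,132.48 (≈ $20.2066 each)
Apr 14, sell 102: 102/254 × $5,132.48 → $2,061.07
Apr 15, sell 65: 65/152 × $3,071.41 → $1,313.43
Total COGS = $5,822.52 + $2,061.07 + $1,313.43 = $9,197.02
Ending inventory (cost pool remaining) = $1,757.98
Check: goods available $10,955.00 = COGS $9,197.02 + ending $1,757.98

COGS = $9,197.02; ending inventory = $1,757.98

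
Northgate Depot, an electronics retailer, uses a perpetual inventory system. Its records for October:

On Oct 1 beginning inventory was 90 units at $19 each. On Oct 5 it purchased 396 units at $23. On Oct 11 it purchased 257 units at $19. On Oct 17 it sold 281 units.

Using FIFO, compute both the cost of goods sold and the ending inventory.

COGS = $6,103; ending inventory = $9,598

Oct 17, 281 sold [FIFO — oldest first]: 90 @ $19 + 191 @ $23 = $6,103
Ending inventory: 205 @ $23 + 257 @ $19 = $9,598
Check: goods available $15,701 = COGS $6,103 + ending $9,598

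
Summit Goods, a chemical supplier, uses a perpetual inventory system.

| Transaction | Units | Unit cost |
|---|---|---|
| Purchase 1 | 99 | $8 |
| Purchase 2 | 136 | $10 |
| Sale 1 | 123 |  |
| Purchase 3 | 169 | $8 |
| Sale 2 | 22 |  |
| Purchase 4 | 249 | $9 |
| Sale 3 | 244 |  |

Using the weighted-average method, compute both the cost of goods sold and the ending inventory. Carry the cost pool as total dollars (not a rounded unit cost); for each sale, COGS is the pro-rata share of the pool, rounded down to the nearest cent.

After Purchase 1: 99 on hand, pool $792.00 (≈ $8.0000 each)
After Purchase 2: 235 on hand, pool $2,152.00 (≈ $9.1574 each)
Sale 1, sell 123: 123/235 × $2,152.00 → $1,126.36
After Purchase 3: 281 on hand, pool $2,377.64 (≈ $8.4614 each)
Sale 2, sell 22: 22/281 × $2,377.64 → $186.14
After Purchase 4: 508 on hand, pool $4,432.50 (≈ $8.7254 each)
Sale 3, sell 244: 244/508 × $4,432.50 → $2,128.99
Total COGS = $1,126.36 + $186.14 + $2,128.99 = $3,441.49
Ending inventory (cost pool remaining) = $2,303.51

COGS = $3,441.49; ending inventory = $2,303.51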